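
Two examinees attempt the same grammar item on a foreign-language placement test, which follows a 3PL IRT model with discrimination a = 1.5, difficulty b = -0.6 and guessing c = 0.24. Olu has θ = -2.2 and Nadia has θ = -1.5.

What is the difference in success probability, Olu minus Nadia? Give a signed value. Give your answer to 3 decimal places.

-0.093

P(θ) = c + (1 − c) · 1 / (1 + exp(−a(θ − b)))
P(Olu) = 0.3032  [exponent -2.4000]
P(Nadia) = 0.3965  [exponent -1.3500]
Difference = 0.3032 − 0.3965 = -0.0933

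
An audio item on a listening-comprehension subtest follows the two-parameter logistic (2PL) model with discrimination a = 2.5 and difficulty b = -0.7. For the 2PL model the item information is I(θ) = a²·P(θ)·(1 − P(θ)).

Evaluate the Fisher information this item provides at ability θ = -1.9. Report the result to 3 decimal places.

0.282

P = 1/(1+e^{3.0000}) = 0.0474
P(1−P) = 0.0474 × 0.9526 = 0.0452
I = a² × P(1−P) = 2.5² × 0.0452 = 0.28235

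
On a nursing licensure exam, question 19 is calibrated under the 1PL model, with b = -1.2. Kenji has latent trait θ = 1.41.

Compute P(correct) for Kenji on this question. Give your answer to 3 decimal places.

0.932

P(θ) = 1 / (1 + exp(−(θ − b)))
Exponent: (1.41 − (-1.2)) = 2.6100
1/(1 + e^{-2.6100}) = 0.9315
P = 0.9315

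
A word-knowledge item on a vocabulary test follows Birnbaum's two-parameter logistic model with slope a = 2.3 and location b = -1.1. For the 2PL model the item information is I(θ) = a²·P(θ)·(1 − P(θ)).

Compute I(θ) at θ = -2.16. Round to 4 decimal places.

P = 1/(1+e^{2.4380}) = 0.0803
P(1−P) = 0.0803 × 0.9197 = 0.0739
I = a² × P(1−P) = 2.3² × 0.0739 = 0.39077

0.3908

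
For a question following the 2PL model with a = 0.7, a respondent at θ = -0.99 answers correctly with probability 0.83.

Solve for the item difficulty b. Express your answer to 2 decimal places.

P(θ) = 1 / (1 + exp(−a(θ − b)))
logit(0.83) = ln(0.83/0.17) = 1.5856
b = θ − logit/(a) = -0.99 − 1.5856/0.7000 = -3.2552

-3.26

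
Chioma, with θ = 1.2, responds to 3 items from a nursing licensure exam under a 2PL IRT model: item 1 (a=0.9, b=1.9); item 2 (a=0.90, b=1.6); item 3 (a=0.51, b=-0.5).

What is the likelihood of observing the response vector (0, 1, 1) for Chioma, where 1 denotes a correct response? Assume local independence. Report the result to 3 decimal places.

P(θ) = 1 / (1 + exp(−a(θ − b)))
P_1 = 1/(1+e^{0.6300}) = 0.3475
P_2 = 1/(1+e^{0.3600}) = 0.4110
P_3 = 1/(1+e^{-0.8670}) = 0.7041
L = (1−P_1) × P_2 × P_3 = 0.6525 × 0.4110 × 0.7041 = 0.18881

0.189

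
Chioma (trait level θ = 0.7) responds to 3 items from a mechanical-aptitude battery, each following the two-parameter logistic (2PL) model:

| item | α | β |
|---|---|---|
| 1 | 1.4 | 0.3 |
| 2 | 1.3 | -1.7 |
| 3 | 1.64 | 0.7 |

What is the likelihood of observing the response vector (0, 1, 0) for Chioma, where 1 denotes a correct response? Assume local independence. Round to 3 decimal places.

P(θ) = 1 / (1 + exp(−α(θ − β)))
P_1 = 1/(1+e^{-0.5600}) = 0.6365
P_2 = 1/(1+e^{-3.1200}) = 0.9577
P_3 = 1/(1+e^{0.0000}) = 0.5000
L = (1−P_1) × P_2 × (1−P_3) = 0.3635 × 0.9577 × 0.5000 = 0.17409

0.174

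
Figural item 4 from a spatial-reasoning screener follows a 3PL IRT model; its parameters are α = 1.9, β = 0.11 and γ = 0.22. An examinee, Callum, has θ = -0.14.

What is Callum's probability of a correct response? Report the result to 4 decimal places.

P(θ) = γ + (1 − γ) · 1 / (1 + exp(−α(θ − β)))
Exponent: 1.9 × (-0.14 − 0.11) = -0.4750
1/(1 + e^{0.4750}) = 0.3834
P = 0.22 + 0.78 × 0.3834 = 0.5191

0.5191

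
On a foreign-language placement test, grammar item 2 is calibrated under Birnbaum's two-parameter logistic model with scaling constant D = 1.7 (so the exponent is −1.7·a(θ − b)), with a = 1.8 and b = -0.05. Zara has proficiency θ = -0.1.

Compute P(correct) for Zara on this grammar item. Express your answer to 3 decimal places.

0.462

P(θ) = 1 / (1 + exp(−D·a(θ − b)))
Exponent: 1.7 × 1.8 × (-0.1 − (-0.05)) = -0.1530
1/(1 + e^{0.1530}) = 0.4618
P = 0.4618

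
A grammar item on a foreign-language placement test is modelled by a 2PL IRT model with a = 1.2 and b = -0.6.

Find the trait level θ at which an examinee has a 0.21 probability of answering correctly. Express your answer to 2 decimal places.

-1.70

P(θ) = 1 / (1 + exp(−a(θ − b)))
logit = ln(0.2100/0.7900) = -1.3249
θ = b + logit/(a) = -0.6 + (-1.3249)/1.2000 = -1.7041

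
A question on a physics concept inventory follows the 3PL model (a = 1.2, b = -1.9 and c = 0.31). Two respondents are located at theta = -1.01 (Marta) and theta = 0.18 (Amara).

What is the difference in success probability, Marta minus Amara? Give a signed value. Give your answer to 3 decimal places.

P(theta) = c + (1 − c) · 1 / (1 + exp(−a(theta − b)))
P(Marta) = 0.8235  [exponent 1.0680]
P(Amara) = 0.9475  [exponent 2.4960]
Difference = 0.8235 − 0.9475 = -0.1240

-0.124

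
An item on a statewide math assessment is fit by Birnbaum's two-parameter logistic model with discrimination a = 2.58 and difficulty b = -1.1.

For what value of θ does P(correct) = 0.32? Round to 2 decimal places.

-1.39

P(θ) = 1 / (1 + exp(−a(θ − b)))
logit = ln(0.3200/0.6800) = -0.7538
θ = b + logit/(a) = -1.1 + (-0.7538)/2.5800 = -1.3922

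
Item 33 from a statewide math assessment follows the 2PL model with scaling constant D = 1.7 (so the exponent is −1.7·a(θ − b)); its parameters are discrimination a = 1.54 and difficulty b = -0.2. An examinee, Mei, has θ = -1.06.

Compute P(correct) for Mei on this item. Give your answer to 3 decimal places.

0.095

P(θ) = 1 / (1 + exp(−D·a(θ − b)))
Exponent: 1.7 × 1.54 × (-1.06 − (-0.2)) = -2.2515
1/(1 + e^{2.2515}) = 0.0952
P = 0.0952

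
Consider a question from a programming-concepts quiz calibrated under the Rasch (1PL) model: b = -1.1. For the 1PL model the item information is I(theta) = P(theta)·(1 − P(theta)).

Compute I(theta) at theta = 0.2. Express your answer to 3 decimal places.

P = 1/(1+e^{-1.3000}) = 0.7858
P(1−P) = 0.7858 × 0.2142 = 0.1683
I = P(1−P) = 0.16830

0.168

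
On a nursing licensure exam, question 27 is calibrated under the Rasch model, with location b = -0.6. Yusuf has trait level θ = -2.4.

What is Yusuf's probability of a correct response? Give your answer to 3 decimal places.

P(θ) = 1 / (1 + exp(−(θ − b)))
Exponent: (-2.4 − (-0.6)) = -1.8000
1/(1 + e^{1.8000}) = 0.1419
P = 0.1419

0.142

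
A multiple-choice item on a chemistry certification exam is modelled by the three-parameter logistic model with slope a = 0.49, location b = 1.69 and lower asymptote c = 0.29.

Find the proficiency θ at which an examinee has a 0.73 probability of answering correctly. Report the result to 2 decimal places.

2.69

P(θ) = c + (1 − c) · 1 / (1 + exp(−a(θ − b)))
Remove guessing floor: (0.73 − 0.29)/(1 − 0.29) = 0.6197
logit = ln(0.6197/0.3803) = 0.4884
θ = b + logit/(a) = 1.69 + 0.4884/0.4900 = 2.6866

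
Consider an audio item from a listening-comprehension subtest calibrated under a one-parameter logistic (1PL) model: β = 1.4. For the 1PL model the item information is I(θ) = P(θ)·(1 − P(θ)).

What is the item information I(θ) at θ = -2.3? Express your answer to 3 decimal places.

0.024

P = 1/(1+e^{3.7000}) = 0.0241
P(1−P) = 0.0241 × 0.9759 = 0.0235
I = P(1−P) = 0.02354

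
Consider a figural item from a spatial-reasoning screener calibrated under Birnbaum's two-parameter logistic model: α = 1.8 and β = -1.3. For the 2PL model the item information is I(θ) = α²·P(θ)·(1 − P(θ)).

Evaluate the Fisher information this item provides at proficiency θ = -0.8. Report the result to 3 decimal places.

0.666

P = 1/(1+e^{-0.9000}) = 0.7109
P(1−P) = 0.7109 × 0.2891 = 0.2055
I = α² × P(1−P) = 1.8² × 0.2055 = 0.66582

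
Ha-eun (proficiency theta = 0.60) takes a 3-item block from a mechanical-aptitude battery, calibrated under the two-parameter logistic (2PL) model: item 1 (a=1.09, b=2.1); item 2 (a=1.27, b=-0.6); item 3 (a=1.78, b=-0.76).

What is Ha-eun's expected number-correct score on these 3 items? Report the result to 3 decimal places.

1.903

P(theta) = 1 / (1 + exp(−a(theta − b)))
P_1 = 1/(1+e^{1.6350}) = 0.1631
P_2 = 1/(1+e^{-1.5240}) = 0.8211
P_3 = 1/(1+e^{-2.4208}) = 0.9184
E[score] = 0.1631 + 0.8211 + 0.9184 = 1.9027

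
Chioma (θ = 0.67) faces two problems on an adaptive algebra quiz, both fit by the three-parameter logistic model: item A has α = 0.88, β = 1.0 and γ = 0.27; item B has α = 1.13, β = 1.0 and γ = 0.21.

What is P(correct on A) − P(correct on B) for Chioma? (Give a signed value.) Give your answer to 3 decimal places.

P(θ) = γ + (1 − γ) · 1 / (1 + exp(−α(θ − β)))
P_A = 0.5824
P_B = 0.5322
P_A − P_B = 0.0502

0.050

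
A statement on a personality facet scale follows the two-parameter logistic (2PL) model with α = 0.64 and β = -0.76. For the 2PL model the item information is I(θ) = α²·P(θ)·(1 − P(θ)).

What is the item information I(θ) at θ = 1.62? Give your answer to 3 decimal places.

0.060

P = 1/(1+e^{-1.5232}) = 0.8210
P(1−P) = 0.8210 × 0.1790 = 0.1470
I = α² × P(1−P) = 0.64² × 0.1470 = 0.06019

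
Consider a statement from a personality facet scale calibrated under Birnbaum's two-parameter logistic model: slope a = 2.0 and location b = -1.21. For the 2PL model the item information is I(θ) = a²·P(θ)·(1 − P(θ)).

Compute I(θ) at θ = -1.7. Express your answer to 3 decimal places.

P = 1/(1+e^{0.9800}) = 0.2729
P(1−P) = 0.2729 × 0.7271 = 0.1984
I = a² × P(1−P) = 2.0² × 0.1984 = 0.79369

0.794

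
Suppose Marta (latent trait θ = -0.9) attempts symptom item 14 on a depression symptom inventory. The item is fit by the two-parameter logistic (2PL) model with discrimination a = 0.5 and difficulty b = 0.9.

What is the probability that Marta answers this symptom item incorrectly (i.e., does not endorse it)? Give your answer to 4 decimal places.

P(θ) = 1 / (1 + exp(−a(θ − b)))
Exponent: 0.5 × (-0.9 − 0.9) = -0.9000
1/(1 + e^{0.9000}) = 0.2891
P(incorrect) = 1 − 0.2891 = 0.7109

0.7109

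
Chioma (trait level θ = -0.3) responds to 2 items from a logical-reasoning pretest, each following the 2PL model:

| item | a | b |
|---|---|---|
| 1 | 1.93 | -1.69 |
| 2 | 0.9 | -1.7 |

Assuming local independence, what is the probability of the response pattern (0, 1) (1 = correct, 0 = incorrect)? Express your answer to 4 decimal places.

P(θ) = 1 / (1 + exp(−a(θ − b)))
P_1 = 1/(1+e^{-2.6827}) = 0.9360
P_2 = 1/(1+e^{-1.2600}) = 0.7790
L = (1−P_1) × P_2 = 0.0640 × 0.7790 = 0.04986

0.0499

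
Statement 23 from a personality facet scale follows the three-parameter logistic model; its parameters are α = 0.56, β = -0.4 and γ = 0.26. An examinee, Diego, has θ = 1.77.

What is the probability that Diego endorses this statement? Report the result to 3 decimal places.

P(θ) = γ + (1 − γ) · 1 / (1 + exp(−α(θ − β)))
Exponent: 0.56 × (1.77 − (-0.4)) = 1.2152
1/(1 + e^{-1.2152}) = 0.7712
P = 0.26 + 0.74 × 0.7712 = 0.8307

0.831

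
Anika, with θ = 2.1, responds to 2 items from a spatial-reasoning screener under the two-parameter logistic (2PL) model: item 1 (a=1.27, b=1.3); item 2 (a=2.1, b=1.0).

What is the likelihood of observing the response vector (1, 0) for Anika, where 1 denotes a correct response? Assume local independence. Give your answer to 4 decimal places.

P(θ) = 1 / (1 + exp(−a(θ − b)))
P_1 = 1/(1+e^{-1.0160}) = 0.7342
P_2 = 1/(1+e^{-2.3100}) = 0.9097
L = P_1 × (1−P_2) = 0.7342 × 0.0903 = 0.06630

0.0663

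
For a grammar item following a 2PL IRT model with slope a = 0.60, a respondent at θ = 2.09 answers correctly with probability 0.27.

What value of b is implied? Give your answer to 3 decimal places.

P(θ) = 1 / (1 + exp(−a(θ − b)))
logit(0.27) = ln(0.27/0.73) = -0.9946
b = θ − logit/(a) = 2.09 − (-0.9946)/0.6000 = 3.7477

3.748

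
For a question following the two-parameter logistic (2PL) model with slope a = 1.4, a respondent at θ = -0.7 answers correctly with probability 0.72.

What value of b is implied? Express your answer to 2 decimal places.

P(θ) = 1 / (1 + exp(−a(θ − b)))
logit(0.72) = ln(0.72/0.28) = 0.9445
b = θ − logit/(a) = -0.7 − 0.9445/1.4000 = -1.3746

-1.37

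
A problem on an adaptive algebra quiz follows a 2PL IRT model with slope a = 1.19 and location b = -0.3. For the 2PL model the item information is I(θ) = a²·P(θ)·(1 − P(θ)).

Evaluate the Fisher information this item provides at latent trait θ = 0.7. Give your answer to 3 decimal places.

0.253

P = 1/(1+e^{-1.1900}) = 0.7667
P(1−P) = 0.7667 × 0.2333 = 0.1788
I = a² × P(1−P) = 1.19² × 0.1788 = 0.25327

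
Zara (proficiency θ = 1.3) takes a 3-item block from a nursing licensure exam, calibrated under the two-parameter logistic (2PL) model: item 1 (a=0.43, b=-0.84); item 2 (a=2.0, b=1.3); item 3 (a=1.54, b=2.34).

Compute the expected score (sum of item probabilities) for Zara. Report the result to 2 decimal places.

1.38

P(θ) = 1 / (1 + exp(−a(θ − b)))
P_1 = 1/(1+e^{-0.9202}) = 0.7151
P_2 = 1/(1+e^{0.0000}) = 0.5000
P_3 = 1/(1+e^{1.6016}) = 0.1678
E[score] = 0.7151 + 0.5000 + 0.1678 = 1.3828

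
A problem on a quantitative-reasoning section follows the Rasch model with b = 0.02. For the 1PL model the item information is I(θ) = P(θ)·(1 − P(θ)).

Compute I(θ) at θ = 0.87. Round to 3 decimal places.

P = 1/(1+e^{-0.8500}) = 0.7006
P(1−P) = 0.7006 × 0.2994 = 0.2098
I = P(1−P) = 0.20977

0.210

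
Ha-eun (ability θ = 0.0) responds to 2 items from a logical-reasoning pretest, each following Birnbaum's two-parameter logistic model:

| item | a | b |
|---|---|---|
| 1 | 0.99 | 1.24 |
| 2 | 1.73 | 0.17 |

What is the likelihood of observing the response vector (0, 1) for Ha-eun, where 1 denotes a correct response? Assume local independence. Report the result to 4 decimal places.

P(θ) = 1 / (1 + exp(−a(θ − b)))
P_1 = 1/(1+e^{1.2276}) = 0.2266
P_2 = 1/(1+e^{0.2941}) = 0.4270
L = (1−P_1) × P_2 = 0.7734 × 0.4270 = 0.33024

0.3302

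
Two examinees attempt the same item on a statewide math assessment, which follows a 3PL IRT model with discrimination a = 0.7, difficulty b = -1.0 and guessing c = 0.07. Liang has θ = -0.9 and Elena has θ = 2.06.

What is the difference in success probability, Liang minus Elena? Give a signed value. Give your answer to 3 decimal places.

-0.351

P(θ) = c + (1 − c) · 1 / (1 + exp(−a(θ − b)))
P(Liang) = 0.5513  [exponent 0.0700]
P(Elena) = 0.9023  [exponent 2.1420]
Difference = 0.5513 − 0.9023 = -0.3510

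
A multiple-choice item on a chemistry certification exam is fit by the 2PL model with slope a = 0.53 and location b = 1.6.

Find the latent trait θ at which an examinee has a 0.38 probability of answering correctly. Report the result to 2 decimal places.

P(θ) = 1 / (1 + exp(−a(θ − b)))
logit = ln(0.3800/0.6200) = -0.4895
θ = b + logit/(a) = 1.6 + (-0.4895)/0.5300 = 0.6763

0.68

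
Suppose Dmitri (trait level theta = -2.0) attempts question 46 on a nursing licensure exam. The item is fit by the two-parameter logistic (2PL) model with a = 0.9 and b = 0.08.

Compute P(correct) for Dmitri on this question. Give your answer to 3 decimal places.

P(theta) = 1 / (1 + exp(−a(theta − b)))
Exponent: 0.9 × (-2.0 − 0.08) = -1.8720
1/(1 + e^{1.8720}) = 0.1333

0.133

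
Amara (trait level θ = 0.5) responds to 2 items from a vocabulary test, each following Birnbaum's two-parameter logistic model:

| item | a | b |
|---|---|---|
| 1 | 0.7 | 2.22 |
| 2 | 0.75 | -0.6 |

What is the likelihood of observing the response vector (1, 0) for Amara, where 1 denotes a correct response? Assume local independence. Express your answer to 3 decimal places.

0.070

P(θ) = 1 / (1 + exp(−a(θ − b)))
P_1 = 1/(1+e^{1.2040}) = 0.2308
P_2 = 1/(1+e^{-0.8250}) = 0.6953
L = P_1 × (1−P_2) = 0.2308 × 0.3047 = 0.07031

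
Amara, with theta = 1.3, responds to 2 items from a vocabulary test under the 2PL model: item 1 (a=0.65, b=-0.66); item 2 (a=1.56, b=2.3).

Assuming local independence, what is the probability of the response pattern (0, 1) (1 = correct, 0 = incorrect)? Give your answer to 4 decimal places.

0.0380

P(theta) = 1 / (1 + exp(−a(theta − b)))
P_1 = 1/(1+e^{-1.2740}) = 0.7814
P_2 = 1/(1+e^{1.5600}) = 0.1736
L = (1−P_1) × P_2 = 0.2186 × 0.1736 = 0.03795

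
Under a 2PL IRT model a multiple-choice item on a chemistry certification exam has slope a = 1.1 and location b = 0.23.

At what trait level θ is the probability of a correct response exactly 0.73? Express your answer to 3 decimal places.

1.134

P(θ) = 1 / (1 + exp(−a(θ − b)))
logit = ln(0.7300/0.2700) = 0.9946
θ = b + logit/(a) = 0.23 + 0.9946/1.1000 = 1.1342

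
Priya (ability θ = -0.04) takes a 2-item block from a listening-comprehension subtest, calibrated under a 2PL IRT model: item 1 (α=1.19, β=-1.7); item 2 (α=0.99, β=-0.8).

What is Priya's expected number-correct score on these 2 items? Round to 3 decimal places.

P(θ) = 1 / (1 + exp(−α(θ − β)))
P_1 = 1/(1+e^{-1.9754}) = 0.8782
P_2 = 1/(1+e^{-0.7524}) = 0.6797
E[score] = 0.8782 + 0.6797 = 1.5579

1.558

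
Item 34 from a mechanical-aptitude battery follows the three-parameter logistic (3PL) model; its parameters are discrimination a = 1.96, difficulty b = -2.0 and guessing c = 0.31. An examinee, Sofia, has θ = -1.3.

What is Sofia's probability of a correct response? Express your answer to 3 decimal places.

0.860

P(θ) = c + (1 − c) · 1 / (1 + exp(−a(θ − b)))
Exponent: 1.96 × (-1.3 − (-2.0)) = 1.3720
1/(1 + e^{-1.3720}) = 0.7977
P = 0.31 + 0.69 × 0.7977 = 0.8604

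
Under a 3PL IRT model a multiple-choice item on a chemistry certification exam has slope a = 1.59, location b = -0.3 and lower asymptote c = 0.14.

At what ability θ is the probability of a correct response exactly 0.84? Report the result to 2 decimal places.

P(θ) = c + (1 − c) · 1 / (1 + exp(−a(θ − b)))
Remove guessing floor: (0.84 − 0.14)/(1 − 0.14) = 0.8140
logit = ln(0.8140/0.1860) = 1.4759
θ = b + logit/(a) = -0.3 + 1.4759/1.5900 = 0.6282

0.63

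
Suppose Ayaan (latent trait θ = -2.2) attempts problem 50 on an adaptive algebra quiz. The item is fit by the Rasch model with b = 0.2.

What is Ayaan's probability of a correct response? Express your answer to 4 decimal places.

0.0832

P(θ) = 1 / (1 + exp(−(θ − b)))
Exponent: (-2.2 − 0.2) = -2.4000
1/(1 + e^{2.4000}) = 0.0832
P = 0.0832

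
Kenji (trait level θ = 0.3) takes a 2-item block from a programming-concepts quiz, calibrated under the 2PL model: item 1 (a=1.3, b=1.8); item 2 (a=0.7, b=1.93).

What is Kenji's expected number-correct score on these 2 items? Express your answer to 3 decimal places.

P(θ) = 1 / (1 + exp(−a(θ − b)))
P_1 = 1/(1+e^{1.9500}) = 0.1246
P_2 = 1/(1+e^{1.1410}) = 0.2421
E[score] = 0.1246 + 0.2421 = 0.3667

0.367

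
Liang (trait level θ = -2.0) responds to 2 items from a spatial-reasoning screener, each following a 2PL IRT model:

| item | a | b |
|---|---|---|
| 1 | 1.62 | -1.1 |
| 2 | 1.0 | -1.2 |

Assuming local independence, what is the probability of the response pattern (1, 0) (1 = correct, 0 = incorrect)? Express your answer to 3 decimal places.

0.130

P(θ) = 1 / (1 + exp(−a(θ − b)))
P_1 = 1/(1+e^{1.4580}) = 0.1888
P_2 = 1/(1+e^{0.8000}) = 0.3100
L = P_1 × (1−P_2) = 0.1888 × 0.6900 = 0.13025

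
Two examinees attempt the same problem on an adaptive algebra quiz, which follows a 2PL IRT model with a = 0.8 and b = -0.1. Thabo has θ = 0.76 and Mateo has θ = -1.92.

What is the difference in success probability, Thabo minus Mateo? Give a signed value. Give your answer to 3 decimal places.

P(θ) = 1 / (1 + exp(−a(θ − b)))
P(Thabo) = 0.6655  [exponent 0.6880]
P(Mateo) = 0.1891  [exponent -1.4560]
Difference = 0.6655 − 0.1891 = 0.4764

0.476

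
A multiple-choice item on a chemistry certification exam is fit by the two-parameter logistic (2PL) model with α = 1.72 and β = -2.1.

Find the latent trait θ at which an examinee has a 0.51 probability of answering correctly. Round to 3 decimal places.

-2.077

P(θ) = 1 / (1 + exp(−α(θ − β)))
logit = ln(0.5100/0.4900) = 0.0400
θ = β + logit/(α) = -2.1 + 0.0400/1.7200 = -2.0767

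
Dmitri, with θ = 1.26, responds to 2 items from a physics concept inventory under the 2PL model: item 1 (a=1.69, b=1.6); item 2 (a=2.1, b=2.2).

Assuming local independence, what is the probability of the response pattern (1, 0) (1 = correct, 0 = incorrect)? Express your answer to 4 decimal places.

P(θ) = 1 / (1 + exp(−a(θ − b)))
P_1 = 1/(1+e^{0.5746}) = 0.3602
P_2 = 1/(1+e^{1.9740}) = 0.1220
L = P_1 × (1−P_2) = 0.3602 × 0.8780 = 0.31625

0.3162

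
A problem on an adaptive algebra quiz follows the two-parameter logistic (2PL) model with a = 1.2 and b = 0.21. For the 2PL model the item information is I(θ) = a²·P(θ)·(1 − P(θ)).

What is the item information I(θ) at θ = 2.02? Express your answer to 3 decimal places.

P = 1/(1+e^{-2.1720}) = 0.8977
P(1−P) = 0.8977 × 0.1023 = 0.0918
I = a² × P(1−P) = 1.2² × 0.0918 = 0.13223

0.132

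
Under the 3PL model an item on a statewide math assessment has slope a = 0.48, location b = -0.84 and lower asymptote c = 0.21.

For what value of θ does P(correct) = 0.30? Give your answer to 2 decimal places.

-5.11

P(θ) = c + (1 − c) · 1 / (1 + exp(−a(θ − b)))
Remove guessing floor: (0.30 − 0.21)/(1 − 0.21) = 0.1139
logit = ln(0.1139/0.8861) = -2.0513
θ = b + logit/(a) = -0.84 + (-2.0513)/0.4800 = -5.1135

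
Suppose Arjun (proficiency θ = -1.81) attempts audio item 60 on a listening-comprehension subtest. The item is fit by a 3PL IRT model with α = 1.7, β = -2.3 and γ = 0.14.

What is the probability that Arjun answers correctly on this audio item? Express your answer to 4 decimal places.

0.7394

P(θ) = γ + (1 − γ) · 1 / (1 + exp(−α(θ − β)))
Exponent: 1.7 × (-1.81 − (-2.3)) = 0.8330
1/(1 + e^{-0.8330}) = 0.6970
P = 0.14 + 0.86 × 0.6970 = 0.7394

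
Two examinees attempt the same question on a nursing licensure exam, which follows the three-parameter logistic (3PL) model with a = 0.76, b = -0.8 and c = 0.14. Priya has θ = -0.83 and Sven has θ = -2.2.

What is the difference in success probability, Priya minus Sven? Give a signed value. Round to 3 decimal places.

0.204

P(θ) = c + (1 − c) · 1 / (1 + exp(−a(θ − b)))
P(Priya) = 0.5651  [exponent -0.0228]
P(Sven) = 0.3606  [exponent -1.0640]
Difference = 0.5651 − 0.3606 = 0.2045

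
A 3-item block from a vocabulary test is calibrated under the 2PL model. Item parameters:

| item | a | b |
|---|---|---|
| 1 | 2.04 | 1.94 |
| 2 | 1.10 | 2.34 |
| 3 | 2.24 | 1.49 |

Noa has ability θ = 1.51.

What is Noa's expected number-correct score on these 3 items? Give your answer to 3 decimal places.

P(θ) = 1 / (1 + exp(−a(θ − b)))
P_1 = 1/(1+e^{0.8772}) = 0.2938
P_2 = 1/(1+e^{0.9130}) = 0.2864
P_3 = 1/(1+e^{-0.0448}) = 0.5112
E[score] = 0.2938 + 0.2864 + 0.5112 = 1.0913

1.091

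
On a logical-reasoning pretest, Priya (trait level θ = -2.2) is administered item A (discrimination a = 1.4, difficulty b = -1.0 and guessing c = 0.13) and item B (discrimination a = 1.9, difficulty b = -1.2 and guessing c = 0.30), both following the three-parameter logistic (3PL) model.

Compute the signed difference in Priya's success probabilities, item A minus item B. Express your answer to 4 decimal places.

-0.1244

P(θ) = c + (1 − c) · 1 / (1 + exp(−a(θ − b)))
P_A = 0.2667
P_B = 0.3911
P_A − P_B = -0.1244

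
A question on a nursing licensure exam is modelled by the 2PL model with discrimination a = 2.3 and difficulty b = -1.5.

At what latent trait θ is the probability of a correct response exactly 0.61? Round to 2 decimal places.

-1.31

P(θ) = 1 / (1 + exp(−a(θ − b)))
logit = ln(0.6100/0.3900) = 0.4473
θ = b + logit/(a) = -1.5 + 0.4473/2.3000 = -1.3055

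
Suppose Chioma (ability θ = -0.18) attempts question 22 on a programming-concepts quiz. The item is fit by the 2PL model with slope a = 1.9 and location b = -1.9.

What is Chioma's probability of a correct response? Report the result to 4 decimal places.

P(θ) = 1 / (1 + exp(−a(θ − b)))
Exponent: 1.9 × (-0.18 − (-1.9)) = 3.2680
1/(1 + e^{-3.2680}) = 0.9633

0.9633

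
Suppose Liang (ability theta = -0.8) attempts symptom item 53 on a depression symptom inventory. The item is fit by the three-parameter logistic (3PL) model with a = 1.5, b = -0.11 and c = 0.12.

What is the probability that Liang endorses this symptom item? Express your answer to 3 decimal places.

P(theta) = c + (1 − c) · 1 / (1 + exp(−a(theta − b)))
Exponent: 1.5 × (-0.8 − (-0.11)) = -1.0350
1/(1 + e^{1.0350}) = 0.2621
P = 0.12 + 0.88 × 0.2621 = 0.3507

0.351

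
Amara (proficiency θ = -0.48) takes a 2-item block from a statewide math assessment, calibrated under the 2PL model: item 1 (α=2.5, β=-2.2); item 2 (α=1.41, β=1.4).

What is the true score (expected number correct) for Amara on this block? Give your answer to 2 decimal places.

P(θ) = 1 / (1 + exp(−α(θ − β)))
P_1 = 1/(1+e^{-4.3000}) = 0.9866
P_2 = 1/(1+e^{2.6508}) = 0.0659
E[score] = 0.9866 + 0.0659 = 1.0526

1.05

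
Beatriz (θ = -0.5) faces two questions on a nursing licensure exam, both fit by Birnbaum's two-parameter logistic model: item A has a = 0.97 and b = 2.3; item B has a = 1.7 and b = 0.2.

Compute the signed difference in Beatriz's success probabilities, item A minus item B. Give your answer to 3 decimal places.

P(θ) = 1 / (1 + exp(−a(θ − b)))
P_A = 0.0620
P_B = 0.2333
P_A − P_B = -0.1712

-0.171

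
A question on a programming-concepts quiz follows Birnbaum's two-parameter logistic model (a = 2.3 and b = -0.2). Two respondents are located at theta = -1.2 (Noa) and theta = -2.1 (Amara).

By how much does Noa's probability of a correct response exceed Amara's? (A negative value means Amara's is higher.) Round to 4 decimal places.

P(theta) = 1 / (1 + exp(−a(theta − b)))
P(Noa) = 0.0911  [exponent -2.3000]
P(Amara) = 0.0125  [exponent -4.3700]
Difference = 0.0911 − 0.0125 = 0.0786

0.0786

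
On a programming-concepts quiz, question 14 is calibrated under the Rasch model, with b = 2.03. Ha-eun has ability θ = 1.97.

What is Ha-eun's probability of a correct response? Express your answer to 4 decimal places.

P(θ) = 1 / (1 + exp(−(θ − b)))
Exponent: (1.97 − 2.03) = -0.0600
1/(1 + e^{0.0600}) = 0.4850
P = 0.4850

0.4850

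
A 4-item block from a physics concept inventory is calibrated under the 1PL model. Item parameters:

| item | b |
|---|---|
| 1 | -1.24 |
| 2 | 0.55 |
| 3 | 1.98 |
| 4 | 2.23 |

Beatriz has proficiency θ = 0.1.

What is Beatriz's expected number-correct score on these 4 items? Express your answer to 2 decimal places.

P(θ) = 1 / (1 + exp(−(θ − b)))
P_1 = 1/(1+e^{-1.3400}) = 0.7925
P_2 = 1/(1+e^{0.4500}) = 0.3894
P_3 = 1/(1+e^{1.8800}) = 0.1324
P_4 = 1/(1+e^{2.1300}) = 0.1062
E[score] = 0.7925 + 0.3894 + 0.1324 + 0.1062 = 1.4205

1.42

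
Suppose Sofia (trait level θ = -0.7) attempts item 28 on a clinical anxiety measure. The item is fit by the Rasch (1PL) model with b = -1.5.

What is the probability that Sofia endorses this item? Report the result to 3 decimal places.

P(θ) = 1 / (1 + exp(−(θ − b)))
Exponent: (-0.7 − (-1.5)) = 0.8000
1/(1 + e^{-0.8000}) = 0.6900
P = 0.6900

0.690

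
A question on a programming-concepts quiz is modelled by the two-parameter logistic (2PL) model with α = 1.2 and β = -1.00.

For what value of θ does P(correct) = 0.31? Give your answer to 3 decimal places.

-1.667

P(θ) = 1 / (1 + exp(−α(θ − β)))
logit = ln(0.3100/0.6900) = -0.8001
θ = β + logit/(α) = -1.00 + (-0.8001)/1.2000 = -1.6668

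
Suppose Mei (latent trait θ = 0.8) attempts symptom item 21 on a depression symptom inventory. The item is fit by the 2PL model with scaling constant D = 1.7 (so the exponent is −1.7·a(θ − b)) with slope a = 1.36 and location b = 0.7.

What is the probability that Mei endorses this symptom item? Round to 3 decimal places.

0.558

P(θ) = 1 / (1 + exp(−D·a(θ − b)))
Exponent: 1.7 × 1.36 × (0.8 − 0.7) = 0.2312
1/(1 + e^{-0.2312}) = 0.5575
P = 0.5575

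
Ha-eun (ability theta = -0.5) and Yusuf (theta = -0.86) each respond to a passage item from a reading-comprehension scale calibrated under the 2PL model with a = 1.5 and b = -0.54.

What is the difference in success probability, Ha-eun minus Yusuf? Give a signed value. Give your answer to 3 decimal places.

P(theta) = 1 / (1 + exp(−a(theta − b)))
P(Ha-eun) = 0.5150  [exponent 0.0600]
P(Yusuf) = 0.3823  [exponent -0.4800]
Difference = 0.5150 − 0.3823 = 0.1327

0.133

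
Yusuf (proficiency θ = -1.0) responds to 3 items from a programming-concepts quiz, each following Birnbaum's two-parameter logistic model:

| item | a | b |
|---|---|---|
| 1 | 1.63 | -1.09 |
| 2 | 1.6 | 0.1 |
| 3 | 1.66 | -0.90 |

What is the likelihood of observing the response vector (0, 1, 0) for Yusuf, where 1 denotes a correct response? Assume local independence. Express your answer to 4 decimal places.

0.0368

P(θ) = 1 / (1 + exp(−a(θ − b)))
P_1 = 1/(1+e^{-0.1467}) = 0.5366
P_2 = 1/(1+e^{1.7600}) = 0.1468
P_3 = 1/(1+e^{0.1660}) = 0.4586
L = (1−P_1) × P_2 × (1−P_3) = 0.4634 × 0.1468 × 0.5414 = 0.03683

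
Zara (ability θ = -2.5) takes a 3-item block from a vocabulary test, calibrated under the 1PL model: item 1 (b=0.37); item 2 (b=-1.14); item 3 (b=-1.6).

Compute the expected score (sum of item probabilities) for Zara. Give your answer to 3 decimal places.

P(θ) = 1 / (1 + exp(−(θ − b)))
P_1 = 1/(1+e^{2.8700}) = 0.0537
P_2 = 1/(1+e^{1.3600}) = 0.2042
P_3 = 1/(1+e^{0.9000}) = 0.2891
E[score] = 0.0537 + 0.2042 + 0.2891 = 0.5469

0.547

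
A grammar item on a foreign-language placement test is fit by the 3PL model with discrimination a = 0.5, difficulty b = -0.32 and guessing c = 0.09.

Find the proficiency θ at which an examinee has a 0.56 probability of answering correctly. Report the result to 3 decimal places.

-0.188

P(θ) = c + (1 − c) · 1 / (1 + exp(−a(θ − b)))
Remove guessing floor: (0.56 − 0.09)/(1 − 0.09) = 0.5165
logit = ln(0.5165/0.4835) = 0.0660
θ = b + logit/(a) = -0.32 + 0.0660/0.5000 = -0.1881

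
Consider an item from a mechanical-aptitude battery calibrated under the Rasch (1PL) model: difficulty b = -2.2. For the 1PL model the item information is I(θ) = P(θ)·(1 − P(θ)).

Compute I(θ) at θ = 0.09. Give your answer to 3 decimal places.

P = 1/(1+e^{-2.2900}) = 0.9080
P(1−P) = 0.9080 × 0.0920 = 0.0835
I = P(1−P) = 0.08350

0.083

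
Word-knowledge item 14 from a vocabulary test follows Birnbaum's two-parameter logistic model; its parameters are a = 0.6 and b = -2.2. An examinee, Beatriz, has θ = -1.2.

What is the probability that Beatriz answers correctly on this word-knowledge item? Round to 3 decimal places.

0.646

P(θ) = 1 / (1 + exp(−a(θ − b)))
Exponent: 0.6 × (-1.2 − (-2.2)) = 0.6000
1/(1 + e^{-0.6000}) = 0.6457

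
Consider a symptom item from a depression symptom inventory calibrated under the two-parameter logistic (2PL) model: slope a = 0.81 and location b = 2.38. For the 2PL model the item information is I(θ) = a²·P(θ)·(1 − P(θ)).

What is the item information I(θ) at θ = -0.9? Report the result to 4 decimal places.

P = 1/(1+e^{2.6568}) = 0.0656
P(1−P) = 0.0656 × 0.9344 = 0.0613
I = a² × P(1−P) = 0.81² × 0.0613 = 0.04020

0.0402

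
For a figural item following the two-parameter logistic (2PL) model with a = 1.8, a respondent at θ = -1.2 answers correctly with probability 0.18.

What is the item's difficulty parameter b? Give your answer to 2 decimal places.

P(θ) = 1 / (1 + exp(−a(θ − b)))
logit(0.18) = ln(0.18/0.82) = -1.5163
b = θ − logit/(a) = -1.2 − (-1.5163)/1.8000 = -0.3576

-0.36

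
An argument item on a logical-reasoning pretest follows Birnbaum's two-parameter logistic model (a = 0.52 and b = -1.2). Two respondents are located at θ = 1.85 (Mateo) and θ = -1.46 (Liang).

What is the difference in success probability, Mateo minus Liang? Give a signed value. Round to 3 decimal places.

0.364

P(θ) = 1 / (1 + exp(−a(θ − b)))
P(Mateo) = 0.8301  [exponent 1.5860]
P(Liang) = 0.4663  [exponent -0.1352]
Difference = 0.8301 − 0.4663 = 0.3638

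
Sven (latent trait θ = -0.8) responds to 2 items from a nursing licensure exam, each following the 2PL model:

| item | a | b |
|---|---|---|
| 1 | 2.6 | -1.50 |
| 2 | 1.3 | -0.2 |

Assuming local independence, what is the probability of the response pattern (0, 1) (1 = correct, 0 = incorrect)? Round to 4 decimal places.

0.0438

P(θ) = 1 / (1 + exp(−a(θ − b)))
P_1 = 1/(1+e^{-1.8200}) = 0.8606
P_2 = 1/(1+e^{0.7800}) = 0.3143
L = (1−P_1) × P_2 = 0.1394 × 0.3143 = 0.04383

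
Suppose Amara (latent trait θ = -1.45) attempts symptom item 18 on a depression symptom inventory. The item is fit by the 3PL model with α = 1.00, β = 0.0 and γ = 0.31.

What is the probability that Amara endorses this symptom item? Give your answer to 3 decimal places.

P(θ) = γ + (1 − γ) · 1 / (1 + exp(−α(θ − β)))
Exponent: 1.00 × (-1.45 − 0.0) = -1.4500
1/(1 + e^{1.4500}) = 0.1900
P = 0.31 + 0.69 × 0.1900 = 0.4411

0.441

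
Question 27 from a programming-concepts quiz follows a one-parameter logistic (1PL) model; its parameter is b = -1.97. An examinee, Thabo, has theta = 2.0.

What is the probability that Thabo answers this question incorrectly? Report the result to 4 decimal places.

0.0185

P(theta) = 1 / (1 + exp(−(theta − b)))
Exponent: (2.0 − (-1.97)) = 3.9700
1/(1 + e^{-3.9700}) = 0.9815
P = 0.9815
P(incorrect) = 1 − 0.9815 = 0.0185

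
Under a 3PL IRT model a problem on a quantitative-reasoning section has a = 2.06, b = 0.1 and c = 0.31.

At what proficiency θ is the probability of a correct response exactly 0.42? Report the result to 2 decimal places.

-0.71

P(θ) = c + (1 − c) · 1 / (1 + exp(−a(θ − b)))
Remove guessing floor: (0.42 − 0.31)/(1 − 0.31) = 0.1594
logit = ln(0.1594/0.8406) = -1.6625
θ = b + logit/(a) = 0.1 + (-1.6625)/2.0600 = -0.7071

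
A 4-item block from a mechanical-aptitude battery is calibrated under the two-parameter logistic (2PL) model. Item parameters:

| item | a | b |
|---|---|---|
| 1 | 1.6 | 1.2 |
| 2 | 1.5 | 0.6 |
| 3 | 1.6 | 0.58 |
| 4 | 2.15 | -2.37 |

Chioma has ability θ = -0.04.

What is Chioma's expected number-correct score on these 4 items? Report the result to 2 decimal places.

P(θ) = 1 / (1 + exp(−a(θ − b)))
P_1 = 1/(1+e^{1.9840}) = 0.1209
P_2 = 1/(1+e^{0.9600}) = 0.2769
P_3 = 1/(1+e^{0.9920}) = 0.2705
P_4 = 1/(1+e^{-5.0095}) = 0.9934
E[score] = 0.1209 + 0.2769 + 0.2705 + 0.9934 = 1.6617

1.66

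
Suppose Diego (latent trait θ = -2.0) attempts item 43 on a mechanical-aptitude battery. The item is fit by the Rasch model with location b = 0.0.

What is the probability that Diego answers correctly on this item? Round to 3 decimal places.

0.119

P(θ) = 1 / (1 + exp(−(θ − b)))
Exponent: (-2.0 − 0.0) = -2.0000
1/(1 + e^{2.0000}) = 0.1192
P = 0.1192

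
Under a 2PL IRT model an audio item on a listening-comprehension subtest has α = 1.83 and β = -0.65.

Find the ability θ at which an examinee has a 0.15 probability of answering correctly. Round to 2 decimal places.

-1.60

P(θ) = 1 / (1 + exp(−α(θ − β)))
logit = ln(0.1500/0.8500) = -1.7346
θ = β + logit/(α) = -0.65 + (-1.7346)/1.8300 = -1.5979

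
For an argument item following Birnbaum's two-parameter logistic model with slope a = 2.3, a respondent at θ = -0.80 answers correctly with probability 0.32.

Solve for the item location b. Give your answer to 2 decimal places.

P(θ) = 1 / (1 + exp(−a(θ − b)))
logit(0.32) = ln(0.32/0.68) = -0.7538
b = θ − logit/(a) = -0.80 − (-0.7538)/2.3000 = -0.4723

-0.47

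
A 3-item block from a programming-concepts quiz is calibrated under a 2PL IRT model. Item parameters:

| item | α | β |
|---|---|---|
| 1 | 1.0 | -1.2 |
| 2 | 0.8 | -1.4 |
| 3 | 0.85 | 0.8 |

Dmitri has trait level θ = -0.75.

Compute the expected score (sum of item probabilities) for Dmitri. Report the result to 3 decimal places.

P(θ) = 1 / (1 + exp(−α(θ − β)))
P_1 = 1/(1+e^{-0.4500}) = 0.6106
P_2 = 1/(1+e^{-0.5200}) = 0.6271
P_3 = 1/(1+e^{1.3175}) = 0.2112
E[score] = 0.6106 + 0.6271 + 0.2112 = 1.4490

1.449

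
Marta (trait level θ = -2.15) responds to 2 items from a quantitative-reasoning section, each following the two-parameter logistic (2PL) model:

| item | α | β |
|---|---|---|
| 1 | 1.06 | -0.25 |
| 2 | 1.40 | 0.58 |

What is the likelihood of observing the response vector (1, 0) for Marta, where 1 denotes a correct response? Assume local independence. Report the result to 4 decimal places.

0.1152

P(θ) = 1 / (1 + exp(−α(θ − β)))
P_1 = 1/(1+e^{2.0140}) = 0.1177
P_2 = 1/(1+e^{3.8220}) = 0.0214
L = P_1 × (1−P_2) = 0.1177 × 0.9786 = 0.11522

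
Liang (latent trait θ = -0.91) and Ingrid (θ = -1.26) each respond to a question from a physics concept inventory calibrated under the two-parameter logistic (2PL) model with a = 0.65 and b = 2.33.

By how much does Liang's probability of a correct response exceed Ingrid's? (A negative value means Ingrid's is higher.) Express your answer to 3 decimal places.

0.020

P(θ) = 1 / (1 + exp(−a(θ − b)))
P(Liang) = 0.1085  [exponent -2.1060]
P(Ingrid) = 0.0884  [exponent -2.3335]
Difference = 0.1085 − 0.0884 = 0.0201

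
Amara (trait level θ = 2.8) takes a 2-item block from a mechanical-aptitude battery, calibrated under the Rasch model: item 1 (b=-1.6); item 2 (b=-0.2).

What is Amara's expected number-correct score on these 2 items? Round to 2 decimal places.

1.94

P(θ) = 1 / (1 + exp(−(θ − b)))
P_1 = 1/(1+e^{-4.4000}) = 0.9879
P_2 = 1/(1+e^{-3.0000}) = 0.9526
E[score] = 0.9879 + 0.9526 = 1.9404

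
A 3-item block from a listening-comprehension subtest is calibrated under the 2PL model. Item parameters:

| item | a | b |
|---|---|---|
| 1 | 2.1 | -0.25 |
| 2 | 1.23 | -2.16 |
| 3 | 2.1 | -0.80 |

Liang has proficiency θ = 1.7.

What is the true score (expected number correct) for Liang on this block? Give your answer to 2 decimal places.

P(θ) = 1 / (1 + exp(−a(θ − b)))
P_1 = 1/(1+e^{-4.0950}) = 0.9836
P_2 = 1/(1+e^{-4.7478}) = 0.9914
P_3 = 1/(1+e^{-5.2500}) = 0.9948
E[score] = 0.9836 + 0.9914 + 0.9948 = 2.9698

2.97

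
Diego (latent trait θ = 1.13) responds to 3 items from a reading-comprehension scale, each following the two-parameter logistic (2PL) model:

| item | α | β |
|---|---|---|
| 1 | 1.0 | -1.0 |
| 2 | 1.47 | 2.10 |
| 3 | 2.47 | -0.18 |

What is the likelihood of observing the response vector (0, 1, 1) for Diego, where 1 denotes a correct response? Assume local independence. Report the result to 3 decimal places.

P(θ) = 1 / (1 + exp(−α(θ − β)))
P_1 = 1/(1+e^{-2.1300}) = 0.8938
P_2 = 1/(1+e^{1.4259}) = 0.1937
P_3 = 1/(1+e^{-3.2357}) = 0.9622
L = (1−P_1) × P_2 × P_3 = 0.1062 × 0.1937 × 0.9622 = 0.01980

0.020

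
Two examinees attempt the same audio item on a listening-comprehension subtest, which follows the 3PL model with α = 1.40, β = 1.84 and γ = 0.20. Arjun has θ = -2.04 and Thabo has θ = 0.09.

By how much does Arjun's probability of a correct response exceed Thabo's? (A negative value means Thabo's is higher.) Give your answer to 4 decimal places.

P(θ) = γ + (1 − γ) · 1 / (1 + exp(−α(θ − β)))
P(Arjun) = 0.2035  [exponent -5.4320]
P(Thabo) = 0.2636  [exponent -2.4500]
Difference = 0.2035 − 0.2636 = -0.0601

-0.0601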